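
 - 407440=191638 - 599078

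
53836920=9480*5679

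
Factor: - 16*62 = - 992= - 2^5*31^1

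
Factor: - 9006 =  - 2^1*3^1*19^1*  79^1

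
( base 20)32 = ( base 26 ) 2A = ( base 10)62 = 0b111110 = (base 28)26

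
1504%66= 52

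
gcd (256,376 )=8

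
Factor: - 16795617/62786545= - 3^1*5^( - 1 )*19^( - 1)*389^( - 1 )*1699^( - 1)*5598539^1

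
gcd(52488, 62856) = 648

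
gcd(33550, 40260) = 6710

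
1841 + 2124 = 3965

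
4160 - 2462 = 1698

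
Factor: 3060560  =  2^4*5^1*67^1 * 571^1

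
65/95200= 13/19040 = 0.00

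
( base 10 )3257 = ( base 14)1289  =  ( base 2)110010111001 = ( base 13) 1637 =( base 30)3ih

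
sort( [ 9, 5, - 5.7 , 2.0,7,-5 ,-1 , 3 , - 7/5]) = [ - 5.7, - 5, - 7/5, - 1, 2.0,3 , 5  ,  7,9 ]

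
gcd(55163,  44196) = 1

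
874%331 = 212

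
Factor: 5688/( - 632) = -3^2 = - 9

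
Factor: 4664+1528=6192 = 2^4*3^2*43^1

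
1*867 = 867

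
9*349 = 3141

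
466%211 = 44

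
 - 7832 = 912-8744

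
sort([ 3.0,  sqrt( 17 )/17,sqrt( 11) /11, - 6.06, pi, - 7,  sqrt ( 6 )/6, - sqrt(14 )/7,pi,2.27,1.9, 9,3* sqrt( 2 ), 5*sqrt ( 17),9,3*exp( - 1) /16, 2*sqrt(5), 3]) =[ - 7, -6.06, - sqrt( 14)/7,3*exp( - 1)/16,sqrt(17 )/17,sqrt(11 )/11,sqrt( 6)/6, 1.9, 2.27, 3.0,3 , pi , pi,3*sqrt( 2 ),2*sqrt(5 ),9, 9,5*sqrt( 17 ) ]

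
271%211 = 60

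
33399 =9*3711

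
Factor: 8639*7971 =68861469 = 3^1*53^1*163^1 * 2657^1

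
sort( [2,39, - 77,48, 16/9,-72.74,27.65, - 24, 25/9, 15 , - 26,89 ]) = [ - 77, - 72.74,- 26 , - 24,16/9,2, 25/9, 15, 27.65,39, 48, 89] 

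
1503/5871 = 501/1957 = 0.26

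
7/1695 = 7/1695 = 0.00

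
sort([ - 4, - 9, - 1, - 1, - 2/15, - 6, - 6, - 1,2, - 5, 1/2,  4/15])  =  [  -  9, - 6,- 6, - 5, - 4, - 1, - 1,-1, - 2/15,4/15,1/2, 2]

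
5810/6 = 2905/3 = 968.33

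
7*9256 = 64792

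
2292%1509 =783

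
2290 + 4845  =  7135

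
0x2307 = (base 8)21407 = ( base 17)1e08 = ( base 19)15fi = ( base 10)8967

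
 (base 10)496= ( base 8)760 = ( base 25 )JL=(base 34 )ek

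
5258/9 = 5258/9=   584.22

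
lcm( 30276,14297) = 514692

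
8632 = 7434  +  1198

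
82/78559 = 82/78559 = 0.00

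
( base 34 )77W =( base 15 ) 2727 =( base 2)10000010101010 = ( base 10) 8362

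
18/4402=9/2201 = 0.00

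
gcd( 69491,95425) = 1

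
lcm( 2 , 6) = 6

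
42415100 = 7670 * 5530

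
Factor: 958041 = 3^3*7^1*37^1*137^1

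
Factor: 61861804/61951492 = 15465451/15487873 = 41^ (  -  1) * 239^1 *503^( - 1) * 751^( - 1 )*64709^1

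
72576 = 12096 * 6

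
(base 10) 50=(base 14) 38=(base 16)32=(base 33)1H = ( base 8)62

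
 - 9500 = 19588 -29088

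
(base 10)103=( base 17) 61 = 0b1100111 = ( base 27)3m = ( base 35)2X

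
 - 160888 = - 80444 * 2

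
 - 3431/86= - 3431/86 = -39.90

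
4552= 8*569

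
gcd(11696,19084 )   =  4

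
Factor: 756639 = 3^2 * 13^1 * 29^1 * 223^1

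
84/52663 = 84/52663 = 0.00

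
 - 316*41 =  - 12956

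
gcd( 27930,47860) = 10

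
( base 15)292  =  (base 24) 10B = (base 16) 24B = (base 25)NC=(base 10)587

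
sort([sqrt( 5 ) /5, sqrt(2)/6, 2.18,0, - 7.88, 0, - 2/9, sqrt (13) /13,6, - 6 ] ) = [ - 7.88, - 6,  -  2/9, 0,0,  sqrt( 2 ) /6,sqrt(13)/13, sqrt(5 )/5, 2.18,6 ]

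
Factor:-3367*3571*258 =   -  2^1* 3^1*7^1*13^1*37^1*43^1*3571^1=- 3102077706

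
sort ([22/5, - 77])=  [-77, 22/5]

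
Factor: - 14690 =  - 2^1*5^1*13^1*113^1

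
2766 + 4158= 6924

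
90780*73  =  6626940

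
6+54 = 60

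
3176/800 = 397/100=3.97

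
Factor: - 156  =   - 2^2*3^1 * 13^1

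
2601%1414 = 1187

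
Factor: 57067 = 149^1*383^1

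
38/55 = 38/55 = 0.69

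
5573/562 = 9 + 515/562= 9.92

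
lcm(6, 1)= 6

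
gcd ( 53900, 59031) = 7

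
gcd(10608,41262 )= 78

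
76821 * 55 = 4225155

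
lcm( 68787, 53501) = 481509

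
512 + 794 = 1306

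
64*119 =7616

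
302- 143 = 159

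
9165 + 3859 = 13024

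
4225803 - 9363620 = - 5137817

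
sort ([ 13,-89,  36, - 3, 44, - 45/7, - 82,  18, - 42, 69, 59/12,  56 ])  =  [ - 89, - 82, -42,- 45/7, - 3, 59/12 , 13,18 , 36,44,56, 69 ] 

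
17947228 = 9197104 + 8750124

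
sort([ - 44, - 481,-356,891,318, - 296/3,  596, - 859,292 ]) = [ - 859, - 481,-356, - 296/3 , - 44, 292,318, 596, 891 ] 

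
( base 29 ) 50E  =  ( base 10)4219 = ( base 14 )1775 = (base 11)3196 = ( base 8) 10173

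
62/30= 31/15 = 2.07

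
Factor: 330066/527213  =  2^1*3^2 * 11^1* 37^( - 1 )*1667^1 * 14249^(- 1)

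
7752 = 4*1938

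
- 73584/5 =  - 73584/5 = - 14716.80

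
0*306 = 0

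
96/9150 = 16/1525 = 0.01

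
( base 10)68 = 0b1000100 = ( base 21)35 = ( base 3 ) 2112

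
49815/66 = 16605/22 = 754.77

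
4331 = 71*61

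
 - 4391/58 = -4391/58 = -75.71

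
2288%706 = 170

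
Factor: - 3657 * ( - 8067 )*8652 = 2^2*3^3*7^1*23^1*53^1*103^1*2689^1= 255242816388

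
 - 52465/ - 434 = 7495/62 =120.89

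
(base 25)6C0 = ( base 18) C90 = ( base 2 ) 111111010010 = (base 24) 70i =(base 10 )4050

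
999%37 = 0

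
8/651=8/651 = 0.01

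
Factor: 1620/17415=2^2*43^( - 1 ) = 4/43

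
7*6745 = 47215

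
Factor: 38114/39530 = 323/335=5^( - 1)*17^1*19^1*67^ ( - 1) 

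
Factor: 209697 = 3^1*69899^1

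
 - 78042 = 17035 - 95077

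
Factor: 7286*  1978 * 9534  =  2^3*3^1*7^1*23^1  *  43^1*227^1*3643^1= 137401224072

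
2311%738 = 97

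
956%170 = 106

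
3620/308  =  905/77  =  11.75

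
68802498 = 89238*771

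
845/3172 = 65/244= 0.27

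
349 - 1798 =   -  1449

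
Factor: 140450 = 2^1*5^2*53^2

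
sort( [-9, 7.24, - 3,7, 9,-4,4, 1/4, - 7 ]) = [  -  9,-7, - 4, - 3,1/4, 4 , 7,7.24, 9 ]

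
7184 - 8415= - 1231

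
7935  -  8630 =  - 695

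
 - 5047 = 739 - 5786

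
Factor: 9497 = 9497^1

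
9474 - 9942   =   - 468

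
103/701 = 103/701 = 0.15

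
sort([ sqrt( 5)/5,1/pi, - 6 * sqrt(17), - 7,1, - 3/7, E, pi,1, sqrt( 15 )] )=[-6*sqrt(17) , - 7, - 3/7 , 1/pi, sqrt( 5) /5,1, 1,E,  pi , sqrt( 15)]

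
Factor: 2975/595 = 5^1 = 5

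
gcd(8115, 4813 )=1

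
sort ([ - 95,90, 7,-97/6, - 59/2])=[ - 95 , - 59/2, - 97/6 , 7,90]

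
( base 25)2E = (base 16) 40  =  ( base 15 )44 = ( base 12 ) 54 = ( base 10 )64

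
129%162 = 129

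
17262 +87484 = 104746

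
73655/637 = 73655/637 = 115.63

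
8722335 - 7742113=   980222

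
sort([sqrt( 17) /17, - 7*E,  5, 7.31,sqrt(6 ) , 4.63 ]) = [ - 7*E, sqrt( 17 ) /17,sqrt(6 ),  4.63,  5, 7.31 ] 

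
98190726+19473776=117664502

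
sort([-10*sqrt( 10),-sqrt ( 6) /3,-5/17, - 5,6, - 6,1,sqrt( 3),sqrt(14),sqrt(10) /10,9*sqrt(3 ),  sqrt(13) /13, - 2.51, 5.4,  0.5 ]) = [ -10*sqrt ( 10),-6,-5, - 2.51,  -  sqrt( 6)/3,-5/17,sqrt( 13 ) /13,sqrt( 10)/10, 0.5,1,sqrt(3),sqrt( 14),5.4,6, 9*sqrt( 3)]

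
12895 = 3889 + 9006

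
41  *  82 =3362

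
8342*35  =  291970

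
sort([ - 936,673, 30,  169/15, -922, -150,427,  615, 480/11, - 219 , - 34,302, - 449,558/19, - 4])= [  -  936, - 922,-449, - 219, - 150, - 34, - 4,169/15, 558/19, 30, 480/11, 302, 427 , 615,  673]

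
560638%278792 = 3054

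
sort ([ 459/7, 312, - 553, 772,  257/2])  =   [ - 553,  459/7,  257/2,312, 772]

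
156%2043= 156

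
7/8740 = 7/8740 = 0.00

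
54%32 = 22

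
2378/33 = 2378/33=72.06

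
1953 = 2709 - 756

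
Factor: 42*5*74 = 2^2*3^1*5^1*7^1 * 37^1 = 15540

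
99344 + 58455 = 157799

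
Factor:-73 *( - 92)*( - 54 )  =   - 2^3*3^3 * 23^1*73^1 = - 362664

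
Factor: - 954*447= - 426438 = - 2^1*3^3*53^1* 149^1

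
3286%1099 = 1088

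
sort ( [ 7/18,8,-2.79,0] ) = [-2.79,0,7/18,8] 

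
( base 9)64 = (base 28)22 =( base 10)58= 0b111010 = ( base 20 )2I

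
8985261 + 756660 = 9741921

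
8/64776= 1/8097 = 0.00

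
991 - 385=606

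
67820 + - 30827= 36993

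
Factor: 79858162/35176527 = 2^1*3^(-2)*23^1*151^1*11497^1*3908503^( - 1) 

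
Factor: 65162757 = 3^1 * 11^1*97^1*20357^1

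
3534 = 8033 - 4499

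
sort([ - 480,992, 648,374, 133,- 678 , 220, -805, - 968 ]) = [  -  968, - 805, - 678,-480,133, 220,374,  648, 992 ]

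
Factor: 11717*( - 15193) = - 11717^1*15193^1 = - 178016381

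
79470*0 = 0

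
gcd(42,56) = 14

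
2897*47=136159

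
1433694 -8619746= - 7186052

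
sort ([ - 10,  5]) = [- 10, 5]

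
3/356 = 3/356 = 0.01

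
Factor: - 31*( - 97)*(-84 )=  - 252588 = -  2^2* 3^1*7^1*31^1*97^1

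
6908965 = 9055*763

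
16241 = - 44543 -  - 60784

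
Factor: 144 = 2^4*3^2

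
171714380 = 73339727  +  98374653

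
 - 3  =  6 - 9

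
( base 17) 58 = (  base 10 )93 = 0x5d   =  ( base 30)33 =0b1011101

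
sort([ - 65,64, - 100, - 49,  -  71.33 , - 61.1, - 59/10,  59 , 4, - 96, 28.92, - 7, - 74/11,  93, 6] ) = [- 100, - 96, - 71.33, - 65, - 61.1, - 49 , - 7, - 74/11, - 59/10, 4 , 6,28.92, 59 , 64,93] 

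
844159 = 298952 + 545207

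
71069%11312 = 3197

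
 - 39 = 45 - 84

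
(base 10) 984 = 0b1111011000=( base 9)1313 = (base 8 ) 1730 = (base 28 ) 174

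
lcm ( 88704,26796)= 2572416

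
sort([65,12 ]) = [ 12,65]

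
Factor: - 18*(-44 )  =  792= 2^3*3^2*11^1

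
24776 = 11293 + 13483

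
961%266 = 163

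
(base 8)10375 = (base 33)3wq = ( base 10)4349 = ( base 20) ah9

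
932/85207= 932/85207 = 0.01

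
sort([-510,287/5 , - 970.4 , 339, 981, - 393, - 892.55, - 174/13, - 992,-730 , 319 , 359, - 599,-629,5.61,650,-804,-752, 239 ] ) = [ - 992, - 970.4,-892.55, - 804, - 752, - 730, -629, - 599,- 510,  -  393, - 174/13  ,  5.61, 287/5,  239, 319,  339,359, 650, 981] 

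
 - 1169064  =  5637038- 6806102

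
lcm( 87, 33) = 957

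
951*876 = 833076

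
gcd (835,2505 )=835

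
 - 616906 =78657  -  695563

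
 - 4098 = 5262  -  9360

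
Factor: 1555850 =2^1*5^2*29^2*37^1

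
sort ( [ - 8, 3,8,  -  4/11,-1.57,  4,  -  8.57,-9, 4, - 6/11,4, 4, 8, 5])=[-9,-8.57,  -  8,  -  1.57, - 6/11,- 4/11, 3,4,4,4, 4, 5, 8,8]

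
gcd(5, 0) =5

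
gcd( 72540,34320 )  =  780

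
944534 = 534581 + 409953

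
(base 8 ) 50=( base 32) 18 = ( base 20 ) 20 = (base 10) 40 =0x28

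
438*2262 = 990756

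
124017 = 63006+61011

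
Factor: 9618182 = 2^1*7^1*687013^1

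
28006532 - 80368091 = -52361559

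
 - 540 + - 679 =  - 1219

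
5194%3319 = 1875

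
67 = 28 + 39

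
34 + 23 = 57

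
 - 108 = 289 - 397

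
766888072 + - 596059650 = 170828422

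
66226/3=22075 +1/3= 22075.33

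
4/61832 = 1/15458 = 0.00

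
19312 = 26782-7470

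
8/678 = 4/339 = 0.01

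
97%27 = 16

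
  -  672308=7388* ( - 91) 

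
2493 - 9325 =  - 6832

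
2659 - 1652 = 1007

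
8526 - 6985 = 1541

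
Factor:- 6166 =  - 2^1*3083^1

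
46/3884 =23/1942= 0.01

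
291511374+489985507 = 781496881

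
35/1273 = 35/1273  =  0.03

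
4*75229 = 300916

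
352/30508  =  88/7627 = 0.01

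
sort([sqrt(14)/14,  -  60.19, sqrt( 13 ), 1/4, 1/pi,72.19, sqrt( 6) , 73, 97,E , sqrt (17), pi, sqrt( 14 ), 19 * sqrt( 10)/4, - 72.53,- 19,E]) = [  -  72.53,-60.19,-19 , 1/4, sqrt( 14 ) /14, 1/pi,sqrt ( 6 ),  E, E,  pi,sqrt( 13), sqrt( 14 ),  sqrt( 17 ), 19 * sqrt( 10 ) /4, 72.19, 73, 97 ]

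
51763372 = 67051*772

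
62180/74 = 31090/37 = 840.27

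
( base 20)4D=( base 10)93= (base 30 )33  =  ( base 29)36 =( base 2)1011101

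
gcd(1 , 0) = 1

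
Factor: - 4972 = - 2^2 * 11^1*113^1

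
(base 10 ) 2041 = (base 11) 1596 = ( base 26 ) 30D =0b11111111001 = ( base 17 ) 711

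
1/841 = 1/841 = 0.00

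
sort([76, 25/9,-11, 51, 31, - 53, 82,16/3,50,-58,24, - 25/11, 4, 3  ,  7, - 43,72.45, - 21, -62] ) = [-62, - 58 ,  -  53, - 43, - 21, - 11, - 25/11, 25/9,3,4, 16/3, 7,24, 31, 50  ,  51, 72.45,76, 82 ]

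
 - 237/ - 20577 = 79/6859 = 0.01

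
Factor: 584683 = 11^1*23^1*2311^1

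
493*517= 254881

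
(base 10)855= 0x357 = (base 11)708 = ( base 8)1527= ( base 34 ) P5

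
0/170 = 0 = 0.00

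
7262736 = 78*93112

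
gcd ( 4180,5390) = 110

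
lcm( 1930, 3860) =3860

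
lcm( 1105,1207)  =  78455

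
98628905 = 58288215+40340690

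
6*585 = 3510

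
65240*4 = 260960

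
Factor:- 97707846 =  - 2^1*3^1*31^1*541^1*971^1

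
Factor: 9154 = 2^1* 23^1*199^1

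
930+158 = 1088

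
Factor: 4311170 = 2^1 *5^1*31^1*13907^1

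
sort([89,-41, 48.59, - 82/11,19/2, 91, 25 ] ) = [-41,  -  82/11,19/2, 25, 48.59, 89,91 ] 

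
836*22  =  18392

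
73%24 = 1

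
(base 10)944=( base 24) 1F8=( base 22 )1kk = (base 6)4212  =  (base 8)1660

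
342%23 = 20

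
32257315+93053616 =125310931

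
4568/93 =4568/93= 49.12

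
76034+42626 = 118660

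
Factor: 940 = 2^2* 5^1*47^1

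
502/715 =502/715 = 0.70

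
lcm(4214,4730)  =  231770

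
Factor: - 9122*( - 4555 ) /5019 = 2^1*3^( - 1) * 5^1*7^( - 1 ) * 239^(-1) * 911^1 *4561^1 = 41550710/5019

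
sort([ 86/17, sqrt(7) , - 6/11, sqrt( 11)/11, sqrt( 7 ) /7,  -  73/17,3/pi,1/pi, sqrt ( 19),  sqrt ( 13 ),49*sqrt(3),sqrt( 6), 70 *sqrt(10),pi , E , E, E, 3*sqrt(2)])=[ - 73/17, - 6/11, sqrt(11 )/11, 1/pi, sqrt( 7 )/7,3/pi, sqrt ( 6 ), sqrt(7), E, E,E,pi,sqrt(13),  3* sqrt (2 ), sqrt( 19), 86/17, 49*sqrt( 3 ), 70 * sqrt(10)]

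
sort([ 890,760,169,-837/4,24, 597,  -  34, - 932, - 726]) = [-932, - 726, - 837/4,  -  34,24 , 169,  597,760, 890]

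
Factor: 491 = 491^1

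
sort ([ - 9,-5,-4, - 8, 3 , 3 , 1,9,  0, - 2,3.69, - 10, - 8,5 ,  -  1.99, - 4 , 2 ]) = [ - 10, - 9 ,-8, - 8, - 5, - 4,-4,-2, - 1.99 , 0, 1,2, 3,3 , 3.69,5, 9]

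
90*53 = 4770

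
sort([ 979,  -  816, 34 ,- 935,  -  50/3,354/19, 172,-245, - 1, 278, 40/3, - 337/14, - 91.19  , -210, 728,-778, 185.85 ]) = [-935,  -  816, - 778,-245,-210 , - 91.19,-337/14, -50/3 ,- 1, 40/3, 354/19, 34, 172, 185.85,278,728, 979] 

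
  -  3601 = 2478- 6079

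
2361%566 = 97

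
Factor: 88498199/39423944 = 2^(-3 )*7^( - 1)*37^(-1 )*53^ (  -  1 )*359^ ( - 1 )*88498199^1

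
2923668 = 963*3036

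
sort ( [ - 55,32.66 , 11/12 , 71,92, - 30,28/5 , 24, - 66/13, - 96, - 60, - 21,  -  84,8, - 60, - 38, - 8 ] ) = [ - 96, - 84, - 60, - 60 , - 55, - 38, - 30, - 21, - 8,  -  66/13, 11/12, 28/5, 8,24,32.66, 71, 92]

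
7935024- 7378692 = 556332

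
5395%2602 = 191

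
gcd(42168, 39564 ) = 84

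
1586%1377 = 209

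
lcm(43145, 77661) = 388305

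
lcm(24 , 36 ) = 72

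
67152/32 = 2098 + 1/2= 2098.50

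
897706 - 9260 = 888446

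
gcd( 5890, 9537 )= 1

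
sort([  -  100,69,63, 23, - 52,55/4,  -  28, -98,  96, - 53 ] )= [ - 100, - 98, - 53, - 52, - 28,55/4,23,  63,69,96 ] 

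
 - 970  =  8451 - 9421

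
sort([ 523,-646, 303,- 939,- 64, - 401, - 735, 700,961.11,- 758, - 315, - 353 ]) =[ - 939, - 758, - 735, -646, - 401, - 353 , - 315, - 64,303,  523,700, 961.11]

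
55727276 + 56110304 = 111837580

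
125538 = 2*62769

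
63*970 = 61110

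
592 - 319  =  273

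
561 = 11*51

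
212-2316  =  -2104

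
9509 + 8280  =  17789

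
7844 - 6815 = 1029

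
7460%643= 387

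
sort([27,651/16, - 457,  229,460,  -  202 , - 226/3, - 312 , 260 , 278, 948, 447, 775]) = [ - 457,-312,-202,  -  226/3, 27, 651/16, 229,260, 278,447, 460,775, 948]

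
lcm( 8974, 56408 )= 394856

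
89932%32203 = 25526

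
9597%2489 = 2130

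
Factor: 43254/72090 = 3^1*5^(  -  1) = 3/5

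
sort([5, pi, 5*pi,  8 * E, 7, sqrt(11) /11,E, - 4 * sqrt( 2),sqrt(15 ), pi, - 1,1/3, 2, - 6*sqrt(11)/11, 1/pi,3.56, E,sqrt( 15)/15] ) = [ - 4*sqrt(2), - 6 *sqrt( 11) /11, - 1, sqrt( 15) /15, sqrt( 11 )/11,1/pi, 1/3,2,  E, E, pi, pi, 3.56, sqrt( 15 ), 5, 7, 5*pi, 8 * E]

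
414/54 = 7+2/3 = 7.67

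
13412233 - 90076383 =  - 76664150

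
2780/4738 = 1390/2369= 0.59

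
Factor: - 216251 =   -  7^1*30893^1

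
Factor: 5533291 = 107^1*51713^1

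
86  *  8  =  688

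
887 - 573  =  314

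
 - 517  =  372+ - 889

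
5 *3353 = 16765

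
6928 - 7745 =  - 817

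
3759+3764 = 7523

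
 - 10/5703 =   -  10/5703 = - 0.00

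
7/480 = 7/480= 0.01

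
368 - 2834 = -2466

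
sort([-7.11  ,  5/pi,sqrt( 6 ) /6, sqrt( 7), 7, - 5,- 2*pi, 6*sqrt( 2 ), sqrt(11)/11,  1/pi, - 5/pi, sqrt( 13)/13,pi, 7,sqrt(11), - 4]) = [ - 7.11, - 2*pi, - 5, - 4, - 5/pi, sqrt( 13 ) /13, sqrt( 11 )/11  ,  1/pi, sqrt( 6 ) /6, 5/pi,sqrt( 7 ),pi, sqrt( 11) , 7, 7, 6*sqrt(2 )]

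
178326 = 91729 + 86597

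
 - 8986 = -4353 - 4633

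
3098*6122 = 18965956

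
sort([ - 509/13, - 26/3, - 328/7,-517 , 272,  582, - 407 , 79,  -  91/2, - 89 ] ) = [ - 517, - 407,-89, - 328/7 , - 91/2, -509/13,-26/3,79,272,582 ] 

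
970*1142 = 1107740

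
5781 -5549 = 232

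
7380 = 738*10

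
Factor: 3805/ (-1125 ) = -3^(-2 )*5^( - 2 )*761^1 = - 761/225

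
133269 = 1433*93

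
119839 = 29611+90228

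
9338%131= 37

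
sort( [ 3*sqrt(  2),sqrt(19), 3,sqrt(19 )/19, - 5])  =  [ -5,sqrt( 19)/19,3,3*sqrt(2 ),sqrt(19 )] 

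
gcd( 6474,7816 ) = 2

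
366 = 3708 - 3342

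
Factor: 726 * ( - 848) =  - 615648 = -  2^5*3^1*11^2*53^1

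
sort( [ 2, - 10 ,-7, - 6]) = [ - 10, - 7,-6, 2]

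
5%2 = 1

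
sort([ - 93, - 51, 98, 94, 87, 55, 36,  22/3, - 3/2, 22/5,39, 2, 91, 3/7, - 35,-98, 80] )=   [ - 98, - 93, - 51, - 35 ,  -  3/2, 3/7, 2, 22/5,22/3,  36,  39 , 55,80,87, 91, 94,  98]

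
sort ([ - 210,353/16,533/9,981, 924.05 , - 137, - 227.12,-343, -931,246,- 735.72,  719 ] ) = [ - 931 , - 735.72,-343,  -  227.12, - 210, - 137,353/16, 533/9,  246,719,924.05,  981] 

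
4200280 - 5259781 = -1059501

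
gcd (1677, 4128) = 129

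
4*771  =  3084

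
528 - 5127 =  - 4599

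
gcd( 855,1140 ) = 285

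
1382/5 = 1382/5 = 276.40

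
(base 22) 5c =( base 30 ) 42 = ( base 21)5H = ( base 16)7a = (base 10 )122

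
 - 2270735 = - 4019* 565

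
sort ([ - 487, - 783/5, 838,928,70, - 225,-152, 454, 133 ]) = [ - 487, - 225, - 783/5, - 152,70, 133,454,838,928]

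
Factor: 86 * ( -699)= -60114 = - 2^1*3^1 * 43^1*233^1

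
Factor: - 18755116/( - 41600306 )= 9377558/20800153= 2^1*11^( - 1)*277^1*16927^1*1890923^(-1)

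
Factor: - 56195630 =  - 2^1*5^1*211^1*26633^1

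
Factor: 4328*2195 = 9499960  =  2^3*5^1*439^1*541^1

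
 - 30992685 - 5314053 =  - 36306738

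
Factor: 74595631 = 11^1 * 347^1 * 19543^1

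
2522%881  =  760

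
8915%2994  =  2927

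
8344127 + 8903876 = 17248003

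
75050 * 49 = 3677450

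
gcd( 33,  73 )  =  1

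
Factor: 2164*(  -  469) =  - 2^2 * 7^1 * 67^1 * 541^1 = - 1014916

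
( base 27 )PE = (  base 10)689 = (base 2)1010110001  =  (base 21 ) 1bh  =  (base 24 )14h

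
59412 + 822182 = 881594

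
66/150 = 11/25 = 0.44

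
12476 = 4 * 3119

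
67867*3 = 203601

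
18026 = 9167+8859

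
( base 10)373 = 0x175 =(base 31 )c1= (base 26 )E9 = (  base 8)565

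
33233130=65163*510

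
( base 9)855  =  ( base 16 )2ba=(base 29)o2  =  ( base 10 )698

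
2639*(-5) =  -13195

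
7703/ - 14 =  - 7703/14=-  550.21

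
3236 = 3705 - 469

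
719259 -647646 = 71613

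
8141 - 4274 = 3867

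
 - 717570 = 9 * ( - 79730) 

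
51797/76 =681 + 41/76 = 681.54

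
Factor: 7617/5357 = 3^1*11^( - 1)*487^(  -  1)*2539^1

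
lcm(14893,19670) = 1042510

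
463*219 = 101397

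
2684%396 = 308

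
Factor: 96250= 2^1*5^4*7^1*11^1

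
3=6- 3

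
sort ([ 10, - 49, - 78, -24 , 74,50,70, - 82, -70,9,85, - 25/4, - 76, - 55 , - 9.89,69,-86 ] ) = [-86, -82,- 78, - 76,  -  70, - 55,-49,-24,-9.89, -25/4 , 9, 10, 50,69,70,74,85 ] 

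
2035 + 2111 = 4146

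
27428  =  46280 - 18852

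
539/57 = 539/57 = 9.46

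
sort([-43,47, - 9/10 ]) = [ - 43,  -  9/10, 47]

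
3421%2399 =1022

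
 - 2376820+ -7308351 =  - 9685171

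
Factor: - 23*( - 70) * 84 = 135240 = 2^3*3^1*5^1*7^2*23^1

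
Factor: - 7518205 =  - 5^1*19^1 * 79139^1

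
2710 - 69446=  - 66736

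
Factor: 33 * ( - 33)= - 1089= - 3^2* 11^2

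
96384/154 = 625 + 67/77 = 625.87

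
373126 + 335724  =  708850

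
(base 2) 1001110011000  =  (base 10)5016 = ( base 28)6b4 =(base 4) 1032120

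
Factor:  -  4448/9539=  - 2^5*139^1*9539^( - 1 ) 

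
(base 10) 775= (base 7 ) 2155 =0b1100000111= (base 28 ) rj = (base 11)645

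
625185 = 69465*9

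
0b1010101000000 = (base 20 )dc0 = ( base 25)8HF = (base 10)5440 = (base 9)7414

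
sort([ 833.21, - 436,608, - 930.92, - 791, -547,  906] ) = [ - 930.92, - 791, - 547, - 436,608, 833.21  ,  906] 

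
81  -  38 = 43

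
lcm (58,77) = 4466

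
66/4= 16 + 1/2 = 16.50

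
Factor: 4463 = 4463^1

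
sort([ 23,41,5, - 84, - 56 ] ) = [ - 84, - 56, 5,23, 41]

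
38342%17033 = 4276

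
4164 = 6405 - 2241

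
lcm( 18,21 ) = 126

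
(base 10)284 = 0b100011100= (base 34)8C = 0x11C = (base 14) 164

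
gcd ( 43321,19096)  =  1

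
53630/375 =10726/75= 143.01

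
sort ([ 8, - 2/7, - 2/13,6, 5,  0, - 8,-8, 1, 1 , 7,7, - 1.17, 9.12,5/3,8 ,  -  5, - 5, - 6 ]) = [ - 8, - 8,-6,- 5, - 5, - 1.17, - 2/7, - 2/13,0, 1, 1 , 5/3,5, 6,7, 7,8,8,9.12]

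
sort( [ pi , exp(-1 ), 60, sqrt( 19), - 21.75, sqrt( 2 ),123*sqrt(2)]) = [- 21.75,exp( - 1),sqrt( 2 ),pi, sqrt(19),60,123*sqrt (2 ) ]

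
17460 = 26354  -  8894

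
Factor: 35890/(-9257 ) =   -  2^1*5^1*37^1*97^1*9257^( - 1)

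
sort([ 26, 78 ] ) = [ 26,78]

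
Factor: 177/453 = 59^1*151^( - 1) = 59/151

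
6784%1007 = 742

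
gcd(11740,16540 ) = 20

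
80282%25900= 2582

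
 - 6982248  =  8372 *( - 834)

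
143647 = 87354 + 56293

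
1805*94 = 169670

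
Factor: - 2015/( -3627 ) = 5/9 = 3^(-2)*5^1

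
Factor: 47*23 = 1081= 23^1*47^1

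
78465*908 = 71246220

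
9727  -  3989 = 5738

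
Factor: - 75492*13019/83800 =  - 245707587/20950  =  -2^( - 1)*3^4*5^( -2) *47^1*233^1*277^1*419^( - 1) 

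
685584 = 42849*16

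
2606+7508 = 10114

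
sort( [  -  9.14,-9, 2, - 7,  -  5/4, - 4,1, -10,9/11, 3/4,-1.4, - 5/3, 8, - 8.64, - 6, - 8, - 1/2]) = [ - 10, - 9.14,-9, - 8.64, - 8, - 7 ,-6, - 4, - 5/3, - 1.4, - 5/4, - 1/2, 3/4, 9/11, 1,  2, 8 ]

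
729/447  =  243/149 = 1.63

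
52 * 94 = 4888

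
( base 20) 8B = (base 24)73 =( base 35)4V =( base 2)10101011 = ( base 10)171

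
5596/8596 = 1399/2149 = 0.65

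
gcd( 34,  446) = 2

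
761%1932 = 761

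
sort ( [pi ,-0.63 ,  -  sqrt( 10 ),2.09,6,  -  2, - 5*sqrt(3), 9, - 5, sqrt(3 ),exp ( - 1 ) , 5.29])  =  [ - 5 * sqrt(3),  -  5, - sqrt( 10),-2,-0.63,exp(- 1 ),sqrt( 3 ),2.09,pi,5.29, 6,9]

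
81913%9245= 7953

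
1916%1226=690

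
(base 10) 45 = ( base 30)1F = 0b101101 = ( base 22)21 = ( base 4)231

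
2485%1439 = 1046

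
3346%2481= 865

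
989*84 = 83076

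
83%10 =3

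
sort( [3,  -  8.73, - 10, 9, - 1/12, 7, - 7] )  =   [ - 10, - 8.73, - 7, - 1/12, 3,7, 9 ]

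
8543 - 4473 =4070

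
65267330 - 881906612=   -  816639282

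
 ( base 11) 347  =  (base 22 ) ii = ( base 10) 414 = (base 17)176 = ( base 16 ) 19e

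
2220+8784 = 11004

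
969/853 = 1 + 116/853=1.14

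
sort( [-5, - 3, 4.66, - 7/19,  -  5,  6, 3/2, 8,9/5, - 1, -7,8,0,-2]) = [ - 7, - 5, - 5 ,-3, - 2, - 1 , - 7/19, 0,3/2,9/5, 4.66,6, 8 , 8]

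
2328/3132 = 194/261 = 0.74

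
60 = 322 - 262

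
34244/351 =97+197/351 = 97.56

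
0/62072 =0 = 0.00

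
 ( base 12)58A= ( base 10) 826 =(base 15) 3A1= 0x33a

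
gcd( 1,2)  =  1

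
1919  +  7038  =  8957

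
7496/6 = 3748/3= 1249.33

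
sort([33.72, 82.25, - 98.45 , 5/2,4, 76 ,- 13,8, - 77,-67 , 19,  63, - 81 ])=[-98.45,  -  81, - 77, - 67,-13,5/2, 4, 8, 19, 33.72 , 63, 76, 82.25 ]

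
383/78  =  4 + 71/78 = 4.91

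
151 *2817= 425367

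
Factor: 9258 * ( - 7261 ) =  - 67222338 =- 2^1 * 3^1*53^1*137^1 * 1543^1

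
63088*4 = 252352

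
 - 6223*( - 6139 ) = 38202997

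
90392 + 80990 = 171382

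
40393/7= 40393/7=5770.43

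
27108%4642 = 3898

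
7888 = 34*232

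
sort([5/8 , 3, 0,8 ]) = [ 0, 5/8,  3,  8]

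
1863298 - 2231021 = -367723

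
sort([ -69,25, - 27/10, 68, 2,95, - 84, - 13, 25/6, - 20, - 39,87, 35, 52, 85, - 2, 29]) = [ - 84, - 69, - 39, - 20, - 13, - 27/10, - 2,2,25/6, 25, 29 , 35,52, 68 , 85,  87,95] 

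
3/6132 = 1/2044 = 0.00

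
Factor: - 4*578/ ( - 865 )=2^3*5^(-1)*17^2 * 173^( - 1) = 2312/865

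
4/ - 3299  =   - 1 + 3295/3299 =- 0.00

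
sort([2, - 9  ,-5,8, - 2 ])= [ - 9, - 5, - 2, 2, 8] 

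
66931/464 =144 + 115/464 = 144.25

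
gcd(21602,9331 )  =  7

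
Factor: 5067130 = 2^1*5^1 * 23^1*22031^1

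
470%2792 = 470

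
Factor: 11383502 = 2^1*13^2* 33679^1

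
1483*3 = 4449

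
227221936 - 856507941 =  - 629286005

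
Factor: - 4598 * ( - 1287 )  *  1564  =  2^3*3^2*11^3*13^1*17^1*19^1*23^1 = 9255167064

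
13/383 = 13/383 = 0.03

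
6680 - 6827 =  - 147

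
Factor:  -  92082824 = -2^3 *103^1*111751^1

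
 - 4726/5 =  - 4726/5 = - 945.20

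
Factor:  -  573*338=  -  2^1*3^1*13^2*191^1 = -193674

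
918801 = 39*23559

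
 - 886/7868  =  - 1+ 3491/3934 = - 0.11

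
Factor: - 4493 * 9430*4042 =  - 2^2 *5^1*23^1*41^1*43^1*47^1*4493^1 = - 171255457580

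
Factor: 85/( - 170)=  - 1/2= -2^ ( -1)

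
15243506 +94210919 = 109454425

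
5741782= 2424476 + 3317306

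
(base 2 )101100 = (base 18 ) 28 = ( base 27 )1H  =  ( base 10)44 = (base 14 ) 32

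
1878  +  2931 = 4809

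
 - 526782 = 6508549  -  7035331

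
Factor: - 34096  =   - 2^4 * 2131^1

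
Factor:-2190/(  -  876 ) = 2^( - 1 ) * 5^1= 5/2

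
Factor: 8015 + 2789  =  2^2*37^1*73^1 = 10804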